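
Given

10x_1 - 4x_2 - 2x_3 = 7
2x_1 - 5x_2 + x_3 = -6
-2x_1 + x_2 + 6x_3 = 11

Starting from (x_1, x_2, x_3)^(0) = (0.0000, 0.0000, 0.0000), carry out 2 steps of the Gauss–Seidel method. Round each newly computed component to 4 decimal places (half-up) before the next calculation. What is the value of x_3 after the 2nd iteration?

2.0143

Iteration 1:
  x_1 = (7 - (-4)·0.0000 - (-2)·0.0000) / (10) = 0.7000
  x_2 = (-6 - (2)·0.7000 - (1)·0.0000) / (-5) = 1.4800
  x_3 = (11 - (-2)·0.7000 - (1)·1.4800) / (6) = 1.8200
Iteration 2:
  x_1 = (7 - (-4)·1.4800 - (-2)·1.8200) / (10) = 1.6560
  x_2 = (-6 - (2)·1.6560 - (1)·1.8200) / (-5) = 2.2264
  x_3 = (11 - (-2)·1.6560 - (1)·2.2264) / (6) = 2.0143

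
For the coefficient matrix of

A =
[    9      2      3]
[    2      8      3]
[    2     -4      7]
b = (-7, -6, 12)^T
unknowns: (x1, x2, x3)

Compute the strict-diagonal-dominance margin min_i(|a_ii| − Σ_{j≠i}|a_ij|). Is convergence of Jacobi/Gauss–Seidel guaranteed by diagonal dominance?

1

row 1: |9| − (2+3) = 4
row 2: |8| − (2+3) = 3
row 3: |7| − (2+4) = 1
minimum over rows = 1 → strictly diagonally dominant (convergence guaranteed)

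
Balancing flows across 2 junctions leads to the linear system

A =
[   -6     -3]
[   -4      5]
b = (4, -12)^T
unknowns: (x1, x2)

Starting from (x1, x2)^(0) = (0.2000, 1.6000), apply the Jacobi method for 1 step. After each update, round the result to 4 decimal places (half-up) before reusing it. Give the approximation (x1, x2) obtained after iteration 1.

(-1.4667, -2.2400)

Iteration 1:
  x1 = (4 - (-3)·1.6000) / (-6) = -1.4667
  x2 = (-12 - (-4)·0.2000) / (5) = -2.2400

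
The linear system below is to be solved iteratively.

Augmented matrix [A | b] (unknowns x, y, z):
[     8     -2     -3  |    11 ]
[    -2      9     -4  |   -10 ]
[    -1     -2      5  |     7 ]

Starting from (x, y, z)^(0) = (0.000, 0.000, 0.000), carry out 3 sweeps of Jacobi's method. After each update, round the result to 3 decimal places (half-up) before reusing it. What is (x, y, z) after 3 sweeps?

(1.791, -0.204, 1.651)

Iteration 1:
  x = (11 - (-2)·0.000 - (-3)·0.000) / (8) = 1.375
  y = (-10 - (-2)·0.000 - (-4)·0.000) / (9) = -1.111
  z = (7 - (-1)·0.000 - (-2)·0.000) / (5) = 1.400
Iteration 2:
  x = (11 - (-2)·-1.111 - (-3)·1.400) / (8) = 1.622
  y = (-10 - (-2)·1.375 - (-4)·1.400) / (9) = -0.183
  z = (7 - (-1)·1.375 - (-2)·-1.111) / (5) = 1.231
Iteration 3:
  x = (11 - (-2)·-0.183 - (-3)·1.231) / (8) = 1.791
  y = (-10 - (-2)·1.622 - (-4)·1.231) / (9) = -0.204
  z = (7 - (-1)·1.622 - (-2)·-0.183) / (5) = 1.651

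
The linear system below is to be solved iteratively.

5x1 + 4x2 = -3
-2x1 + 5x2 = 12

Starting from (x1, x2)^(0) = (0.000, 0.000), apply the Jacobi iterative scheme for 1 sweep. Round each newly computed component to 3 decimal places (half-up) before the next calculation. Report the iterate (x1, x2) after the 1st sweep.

(-0.600, 2.400)

Iteration 1:
  x1 = (-3 - (4)·0.000) / (5) = -0.600
  x2 = (12 - (-2)·0.000) / (5) = 2.400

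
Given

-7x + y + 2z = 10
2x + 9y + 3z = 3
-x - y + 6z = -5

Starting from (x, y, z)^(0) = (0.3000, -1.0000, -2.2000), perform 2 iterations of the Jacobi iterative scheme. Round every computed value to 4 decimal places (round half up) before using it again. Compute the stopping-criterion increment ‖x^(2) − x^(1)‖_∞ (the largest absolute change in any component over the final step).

0.6429

Iteration 1:
  x = (10 - (1)·-1.0000 - (2)·-2.2000) / (-7) = -2.2000
  y = (3 - (2)·0.3000 - (3)·-2.2000) / (9) = 1.0000
  z = (-5 - (-1)·0.3000 - (-1)·-1.0000) / (6) = -0.9500
Iteration 2:
  x = (10 - (1)·1.0000 - (2)·-0.9500) / (-7) = -1.5571
  y = (3 - (2)·-2.2000 - (3)·-0.9500) / (9) = 1.1389
  z = (-5 - (-1)·-2.2000 - (-1)·1.0000) / (6) = -1.0333
Change: (0.6429, 0.1389, -0.0833) → max |·| = 0.6429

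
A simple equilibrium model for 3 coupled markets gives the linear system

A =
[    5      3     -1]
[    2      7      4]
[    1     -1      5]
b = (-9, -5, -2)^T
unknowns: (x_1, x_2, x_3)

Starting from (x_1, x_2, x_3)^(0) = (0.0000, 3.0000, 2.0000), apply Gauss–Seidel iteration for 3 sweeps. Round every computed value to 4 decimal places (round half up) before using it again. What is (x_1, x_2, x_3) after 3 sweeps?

(-1.6105, -0.1204, -0.1020)

Iteration 1:
  x_1 = (-9 - (3)·3.0000 - (-1)·2.0000) / (5) = -3.2000
  x_2 = (-5 - (2)·-3.2000 - (4)·2.0000) / (7) = -0.9429
  x_3 = (-2 - (1)·-3.2000 - (-1)·-0.9429) / (5) = 0.0514
Iteration 2:
  x_1 = (-9 - (3)·-0.9429 - (-1)·0.0514) / (5) = -1.2240
  x_2 = (-5 - (2)·-1.2240 - (4)·0.0514) / (7) = -0.3939
  x_3 = (-2 - (1)·-1.2240 - (-1)·-0.3939) / (5) = -0.2340
Iteration 3:
  x_1 = (-9 - (3)·-0.3939 - (-1)·-0.2340) / (5) = -1.6105
  x_2 = (-5 - (2)·-1.6105 - (4)·-0.2340) / (7) = -0.1204
  x_3 = (-2 - (1)·-1.6105 - (-1)·-0.1204) / (5) = -0.1020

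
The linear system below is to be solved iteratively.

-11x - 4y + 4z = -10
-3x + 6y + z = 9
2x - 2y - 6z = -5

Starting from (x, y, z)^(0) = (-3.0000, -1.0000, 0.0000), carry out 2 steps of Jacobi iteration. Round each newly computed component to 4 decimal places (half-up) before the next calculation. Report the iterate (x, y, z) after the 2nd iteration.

Iteration 1:
  x = (-10 - (-4)·-1.0000 - (4)·0.0000) / (-11) = 1.2727
  y = (9 - (-3)·-3.0000 - (1)·0.0000) / (6) = 0.0000
  z = (-5 - (2)·-3.0000 - (-2)·-1.0000) / (-6) = 0.1667
Iteration 2:
  x = (-10 - (-4)·0.0000 - (4)·0.1667) / (-11) = 0.9697
  y = (9 - (-3)·1.2727 - (1)·0.1667) / (6) = 2.1086
  z = (-5 - (2)·1.2727 - (-2)·0.0000) / (-6) = 1.2576

(0.9697, 2.1086, 1.2576)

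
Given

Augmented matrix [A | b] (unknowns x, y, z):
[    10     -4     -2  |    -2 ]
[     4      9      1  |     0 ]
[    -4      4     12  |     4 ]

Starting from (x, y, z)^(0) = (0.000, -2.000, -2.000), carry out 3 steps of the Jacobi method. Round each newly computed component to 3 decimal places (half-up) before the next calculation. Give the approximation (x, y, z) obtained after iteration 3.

(-0.037, -0.017, 0.193)

Iteration 1:
  x = (-2 - (-4)·-2.000 - (-2)·-2.000) / (10) = -1.400
  y = (0 - (4)·0.000 - (1)·-2.000) / (9) = 0.222
  z = (4 - (-4)·0.000 - (4)·-2.000) / (12) = 1.000
Iteration 2:
  x = (-2 - (-4)·0.222 - (-2)·1.000) / (10) = 0.089
  y = (0 - (4)·-1.400 - (1)·1.000) / (9) = 0.511
  z = (4 - (-4)·-1.400 - (4)·0.222) / (12) = -0.207
Iteration 3:
  x = (-2 - (-4)·0.511 - (-2)·-0.207) / (10) = -0.037
  y = (0 - (4)·0.089 - (1)·-0.207) / (9) = -0.017
  z = (4 - (-4)·0.089 - (4)·0.511) / (12) = 0.193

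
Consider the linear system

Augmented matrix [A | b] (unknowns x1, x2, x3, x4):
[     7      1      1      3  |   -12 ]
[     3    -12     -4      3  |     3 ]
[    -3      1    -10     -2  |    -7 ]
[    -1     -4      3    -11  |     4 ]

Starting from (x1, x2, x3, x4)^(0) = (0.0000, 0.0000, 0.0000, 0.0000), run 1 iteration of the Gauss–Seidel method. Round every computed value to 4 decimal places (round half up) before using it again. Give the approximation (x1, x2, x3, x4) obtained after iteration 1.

Iteration 1:
  x1 = (-12 - (1)·0.0000 - (1)·0.0000 - (3)·0.0000) / (7) = -1.7143
  x2 = (3 - (3)·-1.7143 - (-4)·0.0000 - (3)·0.0000) / (-12) = -0.6786
  x3 = (-7 - (-3)·-1.7143 - (1)·-0.6786 - (-2)·0.0000) / (-10) = 1.1464
  x4 = (4 - (-1)·-1.7143 - (-4)·-0.6786 - (3)·1.1464) / (-11) = 0.3516

(-1.7143, -0.6786, 1.1464, 0.3516)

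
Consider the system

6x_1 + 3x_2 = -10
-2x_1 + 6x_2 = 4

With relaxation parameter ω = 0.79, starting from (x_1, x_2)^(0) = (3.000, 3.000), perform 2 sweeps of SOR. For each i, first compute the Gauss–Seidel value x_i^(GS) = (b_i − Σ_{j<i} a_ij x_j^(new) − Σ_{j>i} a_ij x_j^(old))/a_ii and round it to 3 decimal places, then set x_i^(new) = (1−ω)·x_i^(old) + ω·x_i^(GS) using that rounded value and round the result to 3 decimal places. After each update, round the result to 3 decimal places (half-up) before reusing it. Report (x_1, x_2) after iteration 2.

Iteration 1:
  x_1: GS value = (-10 - (3)·3.000) / (6) = -3.167;  x_1 ← (1−ω)·3.000 + ω·-3.167 = -1.872
  x_2: GS value = (4 - (-2)·-1.872) / (6) = 0.043;  x_2 ← (1−ω)·3.000 + ω·0.043 = 0.664
Iteration 2:
  x_1: GS value = (-10 - (3)·0.664) / (6) = -1.999;  x_1 ← (1−ω)·-1.872 + ω·-1.999 = -1.972
  x_2: GS value = (4 - (-2)·-1.972) / (6) = 0.009;  x_2 ← (1−ω)·0.664 + ω·0.009 = 0.147

(-1.972, 0.147)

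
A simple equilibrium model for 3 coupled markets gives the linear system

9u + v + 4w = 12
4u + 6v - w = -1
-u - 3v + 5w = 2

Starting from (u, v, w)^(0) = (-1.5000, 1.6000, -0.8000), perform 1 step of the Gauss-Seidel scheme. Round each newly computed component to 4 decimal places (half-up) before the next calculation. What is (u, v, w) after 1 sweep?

Iteration 1:
  u = (12 - (1)·1.6000 - (4)·-0.8000) / (9) = 1.5111
  v = (-1 - (4)·1.5111 - (-1)·-0.8000) / (6) = -1.3074
  w = (2 - (-1)·1.5111 - (-3)·-1.3074) / (5) = -0.0822

(1.5111, -1.3074, -0.0822)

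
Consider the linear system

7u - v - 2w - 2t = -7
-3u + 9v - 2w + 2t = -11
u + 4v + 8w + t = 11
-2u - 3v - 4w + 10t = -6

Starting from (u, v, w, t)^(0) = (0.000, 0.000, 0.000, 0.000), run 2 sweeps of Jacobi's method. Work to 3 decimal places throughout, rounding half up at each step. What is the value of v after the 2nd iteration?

-1.117

Iteration 1:
  u = (-7 - (-1)·0.000 - (-2)·0.000 - (-2)·0.000) / (7) = -1.000
  v = (-11 - (-3)·0.000 - (-2)·0.000 - (2)·0.000) / (9) = -1.222
  w = (11 - (1)·0.000 - (4)·0.000 - (1)·0.000) / (8) = 1.375
  t = (-6 - (-2)·0.000 - (-3)·0.000 - (-4)·0.000) / (10) = -0.600
Iteration 2:
  u = (-7 - (-1)·-1.222 - (-2)·1.375 - (-2)·-0.600) / (7) = -0.953
  v = (-11 - (-3)·-1.000 - (-2)·1.375 - (2)·-0.600) / (9) = -1.117
  w = (11 - (1)·-1.000 - (4)·-1.222 - (1)·-0.600) / (8) = 2.186
  t = (-6 - (-2)·-1.000 - (-3)·-1.222 - (-4)·1.375) / (10) = -0.617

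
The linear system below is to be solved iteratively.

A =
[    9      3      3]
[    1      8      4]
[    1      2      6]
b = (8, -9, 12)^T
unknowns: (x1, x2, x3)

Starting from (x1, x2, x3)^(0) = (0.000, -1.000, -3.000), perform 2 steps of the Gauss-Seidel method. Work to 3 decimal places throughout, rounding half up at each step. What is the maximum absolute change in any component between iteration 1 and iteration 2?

2.061

Iteration 1:
  x1 = (8 - (3)·-1.000 - (3)·-3.000) / (9) = 2.222
  x2 = (-9 - (1)·2.222 - (4)·-3.000) / (8) = 0.097
  x3 = (12 - (1)·2.222 - (2)·0.097) / (6) = 1.597
Iteration 2:
  x1 = (8 - (3)·0.097 - (3)·1.597) / (9) = 0.324
  x2 = (-9 - (1)·0.324 - (4)·1.597) / (8) = -1.964
  x3 = (12 - (1)·0.324 - (2)·-1.964) / (6) = 2.601
Change: (-1.898, -2.061, 1.004) → max |·| = 2.061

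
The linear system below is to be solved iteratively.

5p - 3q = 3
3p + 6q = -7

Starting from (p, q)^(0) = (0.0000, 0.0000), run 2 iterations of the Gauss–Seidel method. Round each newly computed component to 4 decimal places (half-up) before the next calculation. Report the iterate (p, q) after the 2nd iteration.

(-0.2800, -1.0267)

Iteration 1:
  p = (3 - (-3)·0.0000) / (5) = 0.6000
  q = (-7 - (3)·0.6000) / (6) = -1.4667
Iteration 2:
  p = (3 - (-3)·-1.4667) / (5) = -0.2800
  q = (-7 - (3)·-0.2800) / (6) = -1.0267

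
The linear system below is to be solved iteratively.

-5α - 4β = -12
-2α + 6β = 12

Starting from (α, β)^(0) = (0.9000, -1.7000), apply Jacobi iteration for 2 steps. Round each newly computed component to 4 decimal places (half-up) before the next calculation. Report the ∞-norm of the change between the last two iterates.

3.2000

Iteration 1:
  α = (-12 - (-4)·-1.7000) / (-5) = 3.7600
  β = (12 - (-2)·0.9000) / (6) = 2.3000
Iteration 2:
  α = (-12 - (-4)·2.3000) / (-5) = 0.5600
  β = (12 - (-2)·3.7600) / (6) = 3.2533
Change: (-3.2000, 0.9533) → max |·| = 3.2000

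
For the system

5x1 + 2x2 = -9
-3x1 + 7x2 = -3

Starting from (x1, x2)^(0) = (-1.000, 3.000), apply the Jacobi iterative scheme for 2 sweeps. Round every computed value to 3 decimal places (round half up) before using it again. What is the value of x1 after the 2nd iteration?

Iteration 1:
  x1 = (-9 - (2)·3.000) / (5) = -3.000
  x2 = (-3 - (-3)·-1.000) / (7) = -0.857
Iteration 2:
  x1 = (-9 - (2)·-0.857) / (5) = -1.457
  x2 = (-3 - (-3)·-3.000) / (7) = -1.714

-1.457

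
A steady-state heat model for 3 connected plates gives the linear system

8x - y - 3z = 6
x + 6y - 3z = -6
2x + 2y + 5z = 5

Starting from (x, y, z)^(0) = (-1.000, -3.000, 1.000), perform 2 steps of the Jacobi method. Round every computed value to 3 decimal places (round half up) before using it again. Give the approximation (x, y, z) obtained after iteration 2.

(1.683, 0.175, 0.833)

Iteration 1:
  x = (6 - (-1)·-3.000 - (-3)·1.000) / (8) = 0.750
  y = (-6 - (1)·-1.000 - (-3)·1.000) / (6) = -0.333
  z = (5 - (2)·-1.000 - (2)·-3.000) / (5) = 2.600
Iteration 2:
  x = (6 - (-1)·-0.333 - (-3)·2.600) / (8) = 1.683
  y = (-6 - (1)·0.750 - (-3)·2.600) / (6) = 0.175
  z = (5 - (2)·0.750 - (2)·-0.333) / (5) = 0.833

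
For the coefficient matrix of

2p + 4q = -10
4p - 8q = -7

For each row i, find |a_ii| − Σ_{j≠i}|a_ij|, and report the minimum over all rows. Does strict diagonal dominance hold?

row 1: |2| − (4) = -2
row 2: |-8| − (4) = 4
minimum over rows = -2 → not strictly diagonally dominant

-2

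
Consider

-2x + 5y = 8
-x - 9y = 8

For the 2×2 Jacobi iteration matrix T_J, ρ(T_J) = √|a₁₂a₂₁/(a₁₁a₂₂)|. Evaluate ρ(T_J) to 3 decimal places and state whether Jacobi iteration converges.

a₁₂a₂₁/(a₁₁a₂₂) = (5)·(-1) / ((-2)·(-9)) = -0.277778
ρ = √|-0.277778| = √0.277778 = 0.527
ρ < 1, so Jacobi converges

0.527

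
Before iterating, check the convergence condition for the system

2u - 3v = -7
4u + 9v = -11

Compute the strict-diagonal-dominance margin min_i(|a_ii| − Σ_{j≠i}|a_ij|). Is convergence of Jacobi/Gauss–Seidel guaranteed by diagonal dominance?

row 1: |2| − (3) = -1
row 2: |9| − (4) = 5
minimum over rows = -1 → not strictly diagonally dominant

-1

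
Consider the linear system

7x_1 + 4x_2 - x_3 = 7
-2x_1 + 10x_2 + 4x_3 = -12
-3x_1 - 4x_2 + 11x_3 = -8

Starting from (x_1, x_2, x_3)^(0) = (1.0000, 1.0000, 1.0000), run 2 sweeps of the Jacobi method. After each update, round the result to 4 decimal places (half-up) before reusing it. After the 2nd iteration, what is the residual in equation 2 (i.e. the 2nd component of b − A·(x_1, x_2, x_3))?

Iteration 1:
  x_1 = (7 - (4)·1.0000 - (-1)·1.0000) / (7) = 0.5714
  x_2 = (-12 - (-2)·1.0000 - (4)·1.0000) / (10) = -1.4000
  x_3 = (-8 - (-3)·1.0000 - (-4)·1.0000) / (11) = -0.0909
Iteration 2:
  x_1 = (7 - (4)·-1.4000 - (-1)·-0.0909) / (7) = 1.7870
  x_2 = (-12 - (-2)·0.5714 - (4)·-0.0909) / (10) = -1.0494
  x_3 = (-8 - (-3)·0.5714 - (-4)·-1.4000) / (11) = -1.0805
Residual b − A·x = (-2.3919, 6.3900, 5.0489)

6.3900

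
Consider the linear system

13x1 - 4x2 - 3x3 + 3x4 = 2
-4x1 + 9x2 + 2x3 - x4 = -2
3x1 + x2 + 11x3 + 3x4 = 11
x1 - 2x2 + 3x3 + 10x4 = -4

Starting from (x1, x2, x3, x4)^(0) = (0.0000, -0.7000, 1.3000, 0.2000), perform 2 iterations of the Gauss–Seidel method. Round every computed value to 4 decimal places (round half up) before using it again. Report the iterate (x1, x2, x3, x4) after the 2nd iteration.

Iteration 1:
  x1 = (2 - (-4)·-0.7000 - (-3)·1.3000 - (3)·0.2000) / (13) = 0.1923
  x2 = (-2 - (-4)·0.1923 - (2)·1.3000 - (-1)·0.2000) / (9) = -0.4034
  x3 = (11 - (3)·0.1923 - (1)·-0.4034 - (3)·0.2000) / (11) = 0.9297
  x4 = (-4 - (1)·0.1923 - (-2)·-0.4034 - (3)·0.9297) / (10) = -0.7788
Iteration 2:
  x1 = (2 - (-4)·-0.4034 - (-3)·0.9297 - (3)·-0.7788) / (13) = 0.4240
  x2 = (-2 - (-4)·0.4240 - (2)·0.9297 - (-1)·-0.7788) / (9) = -0.3269
  x3 = (11 - (3)·0.4240 - (1)·-0.3269 - (3)·-0.7788) / (11) = 1.1265
  x4 = (-4 - (1)·0.4240 - (-2)·-0.3269 - (3)·1.1265) / (10) = -0.8457

(0.4240, -0.3269, 1.1265, -0.8457)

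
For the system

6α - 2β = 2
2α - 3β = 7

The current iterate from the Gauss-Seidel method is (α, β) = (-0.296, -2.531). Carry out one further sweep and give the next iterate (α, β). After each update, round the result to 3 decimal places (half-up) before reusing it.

One sweep:
  α = (2 - (-2)·-2.531) / (6) = -0.510
  β = (7 - (2)·-0.510) / (-3) = -2.673

(-0.510, -2.673)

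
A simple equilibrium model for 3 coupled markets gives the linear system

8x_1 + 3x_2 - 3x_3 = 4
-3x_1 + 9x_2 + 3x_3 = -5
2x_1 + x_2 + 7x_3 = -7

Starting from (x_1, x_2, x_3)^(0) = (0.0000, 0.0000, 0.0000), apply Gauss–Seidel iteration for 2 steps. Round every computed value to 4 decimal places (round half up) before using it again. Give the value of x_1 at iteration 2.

Iteration 1:
  x_1 = (4 - (3)·0.0000 - (-3)·0.0000) / (8) = 0.5000
  x_2 = (-5 - (-3)·0.5000 - (3)·0.0000) / (9) = -0.3889
  x_3 = (-7 - (2)·0.5000 - (1)·-0.3889) / (7) = -1.0873
Iteration 2:
  x_1 = (4 - (3)·-0.3889 - (-3)·-1.0873) / (8) = 0.2381
  x_2 = (-5 - (-3)·0.2381 - (3)·-1.0873) / (9) = -0.1138
  x_3 = (-7 - (2)·0.2381 - (1)·-0.1138) / (7) = -1.0518

0.2381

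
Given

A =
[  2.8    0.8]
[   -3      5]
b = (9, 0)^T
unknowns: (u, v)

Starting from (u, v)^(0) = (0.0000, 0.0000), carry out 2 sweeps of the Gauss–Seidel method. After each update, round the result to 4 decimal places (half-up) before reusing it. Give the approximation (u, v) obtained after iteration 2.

(2.6633, 1.5980)

Iteration 1:
  u = (9 - (0.8)·0.0000) / (2.8) = 3.2143
  v = (0 - (-3)·3.2143) / (5) = 1.9286
Iteration 2:
  u = (9 - (0.8)·1.9286) / (2.8) = 2.6633
  v = (0 - (-3)·2.6633) / (5) = 1.5980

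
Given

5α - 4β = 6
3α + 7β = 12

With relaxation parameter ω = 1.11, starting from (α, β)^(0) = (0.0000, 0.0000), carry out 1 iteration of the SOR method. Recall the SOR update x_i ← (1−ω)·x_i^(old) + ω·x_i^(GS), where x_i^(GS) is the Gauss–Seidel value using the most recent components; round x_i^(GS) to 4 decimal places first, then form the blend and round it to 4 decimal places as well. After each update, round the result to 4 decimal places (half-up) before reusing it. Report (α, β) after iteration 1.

(1.3320, 1.2692)

Iteration 1:
  α: GS value = (6 - (-4)·0.0000) / (5) = 1.2000;  α ← (1−ω)·0.0000 + ω·1.2000 = 1.3320
  β: GS value = (12 - (3)·1.3320) / (7) = 1.1434;  β ← (1−ω)·0.0000 + ω·1.1434 = 1.2692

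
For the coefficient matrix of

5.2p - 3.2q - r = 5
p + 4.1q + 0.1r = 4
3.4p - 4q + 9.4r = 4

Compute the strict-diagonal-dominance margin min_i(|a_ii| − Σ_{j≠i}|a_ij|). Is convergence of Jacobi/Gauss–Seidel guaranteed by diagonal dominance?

1

row 1: |5.2| − (3.2+1) = 1
row 2: |4.1| − (1+0.1) = 3
row 3: |9.4| − (3.4+4) = 2
minimum over rows = 1 → strictly diagonally dominant (convergence guaranteed)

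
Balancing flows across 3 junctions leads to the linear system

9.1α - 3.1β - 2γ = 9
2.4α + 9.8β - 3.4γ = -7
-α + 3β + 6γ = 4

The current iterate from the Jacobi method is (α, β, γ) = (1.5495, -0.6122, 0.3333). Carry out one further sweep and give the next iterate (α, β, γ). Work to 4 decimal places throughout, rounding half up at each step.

(0.8537, -0.9781, 1.2310)

One sweep:
  α = (9 - (-3.1)·-0.6122 - (-2)·0.3333) / (9.1) = 0.8537
  β = (-7 - (2.4)·1.5495 - (-3.4)·0.3333) / (9.8) = -0.9781
  γ = (4 - (-1)·1.5495 - (3)·-0.6122) / (6) = 1.2310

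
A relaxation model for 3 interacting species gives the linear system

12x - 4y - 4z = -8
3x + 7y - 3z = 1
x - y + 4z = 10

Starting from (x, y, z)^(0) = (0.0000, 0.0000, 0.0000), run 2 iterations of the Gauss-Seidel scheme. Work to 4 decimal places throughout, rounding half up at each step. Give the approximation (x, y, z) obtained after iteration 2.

Iteration 1:
  x = (-8 - (-4)·0.0000 - (-4)·0.0000) / (12) = -0.6667
  y = (1 - (3)·-0.6667 - (-3)·0.0000) / (7) = 0.4286
  z = (10 - (1)·-0.6667 - (-1)·0.4286) / (4) = 2.7738
Iteration 2:
  x = (-8 - (-4)·0.4286 - (-4)·2.7738) / (12) = 0.4008
  y = (1 - (3)·0.4008 - (-3)·2.7738) / (7) = 1.1599
  z = (10 - (1)·0.4008 - (-1)·1.1599) / (4) = 2.6898

(0.4008, 1.1599, 2.6898)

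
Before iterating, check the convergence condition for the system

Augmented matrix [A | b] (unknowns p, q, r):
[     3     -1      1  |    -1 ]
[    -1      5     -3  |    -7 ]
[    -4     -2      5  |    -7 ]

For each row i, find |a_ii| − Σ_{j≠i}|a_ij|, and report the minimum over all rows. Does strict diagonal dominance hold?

-1

row 1: |3| − (1+1) = 1
row 2: |5| − (1+3) = 1
row 3: |5| − (4+2) = -1
minimum over rows = -1 → not strictly diagonally dominant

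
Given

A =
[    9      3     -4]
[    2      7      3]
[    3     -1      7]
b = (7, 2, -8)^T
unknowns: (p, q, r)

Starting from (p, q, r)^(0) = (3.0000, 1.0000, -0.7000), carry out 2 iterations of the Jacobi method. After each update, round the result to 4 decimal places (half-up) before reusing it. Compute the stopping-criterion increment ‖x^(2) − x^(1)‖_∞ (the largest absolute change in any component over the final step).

Iteration 1:
  p = (7 - (3)·1.0000 - (-4)·-0.7000) / (9) = 0.1333
  q = (2 - (2)·3.0000 - (3)·-0.7000) / (7) = -0.2714
  r = (-8 - (3)·3.0000 - (-1)·1.0000) / (7) = -2.2857
Iteration 2:
  p = (7 - (3)·-0.2714 - (-4)·-2.2857) / (9) = -0.1476
  q = (2 - (2)·0.1333 - (3)·-2.2857) / (7) = 1.2272
  r = (-8 - (3)·0.1333 - (-1)·-0.2714) / (7) = -1.2388
Change: (-0.2809, 1.4986, 1.0469) → max |·| = 1.4986

1.4986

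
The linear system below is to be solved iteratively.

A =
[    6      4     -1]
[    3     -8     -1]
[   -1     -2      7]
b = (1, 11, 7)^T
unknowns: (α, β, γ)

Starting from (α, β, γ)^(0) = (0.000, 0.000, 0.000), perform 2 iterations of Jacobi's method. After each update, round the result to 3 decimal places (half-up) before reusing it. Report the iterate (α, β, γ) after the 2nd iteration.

Iteration 1:
  α = (1 - (4)·0.000 - (-1)·0.000) / (6) = 0.167
  β = (11 - (3)·0.000 - (-1)·0.000) / (-8) = -1.375
  γ = (7 - (-1)·0.000 - (-2)·0.000) / (7) = 1.000
Iteration 2:
  α = (1 - (4)·-1.375 - (-1)·1.000) / (6) = 1.250
  β = (11 - (3)·0.167 - (-1)·1.000) / (-8) = -1.437
  γ = (7 - (-1)·0.167 - (-2)·-1.375) / (7) = 0.631

(1.250, -1.437, 0.631)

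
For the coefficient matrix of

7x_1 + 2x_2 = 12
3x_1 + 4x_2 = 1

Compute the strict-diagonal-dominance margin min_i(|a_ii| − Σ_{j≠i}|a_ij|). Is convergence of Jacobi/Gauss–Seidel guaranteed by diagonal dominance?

1

row 1: |7| − (2) = 5
row 2: |4| − (3) = 1
minimum over rows = 1 → strictly diagonally dominant (convergence guaranteed)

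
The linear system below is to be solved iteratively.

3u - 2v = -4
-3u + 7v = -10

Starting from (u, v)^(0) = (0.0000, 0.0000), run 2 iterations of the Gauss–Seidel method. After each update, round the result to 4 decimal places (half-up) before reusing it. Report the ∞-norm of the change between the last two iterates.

Iteration 1:
  u = (-4 - (-2)·0.0000) / (3) = -1.3333
  v = (-10 - (-3)·-1.3333) / (7) = -2.0000
Iteration 2:
  u = (-4 - (-2)·-2.0000) / (3) = -2.6667
  v = (-10 - (-3)·-2.6667) / (7) = -2.5714
Change: (-1.3334, -0.5714) → max |·| = 1.3334

1.3334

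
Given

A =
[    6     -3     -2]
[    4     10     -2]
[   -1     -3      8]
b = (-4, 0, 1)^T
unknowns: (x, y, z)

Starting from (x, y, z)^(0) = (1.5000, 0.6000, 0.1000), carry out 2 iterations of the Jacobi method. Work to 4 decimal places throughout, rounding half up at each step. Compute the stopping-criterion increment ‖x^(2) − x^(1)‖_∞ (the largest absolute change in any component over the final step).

Iteration 1:
  x = (-4 - (-3)·0.6000 - (-2)·0.1000) / (6) = -0.3333
  y = (0 - (4)·1.5000 - (-2)·0.1000) / (10) = -0.5800
  z = (1 - (-1)·1.5000 - (-3)·0.6000) / (8) = 0.5375
Iteration 2:
  x = (-4 - (-3)·-0.5800 - (-2)·0.5375) / (6) = -0.7775
  y = (0 - (4)·-0.3333 - (-2)·0.5375) / (10) = 0.2408
  z = (1 - (-1)·-0.3333 - (-3)·-0.5800) / (8) = -0.1342
Change: (-0.4442, 0.8208, -0.6717) → max |·| = 0.8208

0.8208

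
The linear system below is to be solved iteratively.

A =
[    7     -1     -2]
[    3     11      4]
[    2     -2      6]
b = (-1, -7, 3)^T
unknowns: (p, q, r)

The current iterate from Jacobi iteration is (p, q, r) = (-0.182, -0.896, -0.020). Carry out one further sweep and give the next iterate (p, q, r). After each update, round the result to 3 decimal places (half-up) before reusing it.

One sweep:
  p = (-1 - (-1)·-0.896 - (-2)·-0.020) / (7) = -0.277
  q = (-7 - (3)·-0.182 - (4)·-0.020) / (11) = -0.579
  r = (3 - (2)·-0.182 - (-2)·-0.896) / (6) = 0.262

(-0.277, -0.579, 0.262)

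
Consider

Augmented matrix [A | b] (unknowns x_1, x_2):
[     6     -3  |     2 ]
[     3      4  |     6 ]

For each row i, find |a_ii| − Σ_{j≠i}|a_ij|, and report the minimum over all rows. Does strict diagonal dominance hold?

row 1: |6| − (3) = 3
row 2: |4| − (3) = 1
minimum over rows = 1 → strictly diagonally dominant (convergence guaranteed)

1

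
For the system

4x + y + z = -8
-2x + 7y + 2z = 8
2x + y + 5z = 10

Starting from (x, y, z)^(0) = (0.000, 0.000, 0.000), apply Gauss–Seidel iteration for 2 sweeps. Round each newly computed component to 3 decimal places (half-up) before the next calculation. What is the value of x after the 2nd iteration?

Iteration 1:
  x = (-8 - (1)·0.000 - (1)·0.000) / (4) = -2.000
  y = (8 - (-2)·-2.000 - (2)·0.000) / (7) = 0.571
  z = (10 - (2)·-2.000 - (1)·0.571) / (5) = 2.686
Iteration 2:
  x = (-8 - (1)·0.571 - (1)·2.686) / (4) = -2.814
  y = (8 - (-2)·-2.814 - (2)·2.686) / (7) = -0.429
  z = (10 - (2)·-2.814 - (1)·-0.429) / (5) = 3.211

-2.814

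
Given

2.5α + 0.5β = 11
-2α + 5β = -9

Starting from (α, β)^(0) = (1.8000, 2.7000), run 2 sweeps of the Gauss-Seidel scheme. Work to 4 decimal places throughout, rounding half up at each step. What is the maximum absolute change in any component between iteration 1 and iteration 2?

Iteration 1:
  α = (11 - (0.5)·2.7000) / (2.5) = 3.8600
  β = (-9 - (-2)·3.8600) / (5) = -0.2560
Iteration 2:
  α = (11 - (0.5)·-0.2560) / (2.5) = 4.4512
  β = (-9 - (-2)·4.4512) / (5) = -0.0195
Change: (0.5912, 0.2365) → max |·| = 0.5912

0.5912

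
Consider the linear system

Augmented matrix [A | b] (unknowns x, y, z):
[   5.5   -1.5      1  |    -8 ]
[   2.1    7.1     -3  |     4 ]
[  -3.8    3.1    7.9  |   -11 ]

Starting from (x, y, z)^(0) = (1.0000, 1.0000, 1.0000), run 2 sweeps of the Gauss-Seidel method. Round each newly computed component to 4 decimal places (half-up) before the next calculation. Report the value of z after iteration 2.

-1.5442

Iteration 1:
  x = (-8 - (-1.5)·1.0000 - (1)·1.0000) / (5.5) = -1.3636
  y = (4 - (2.1)·-1.3636 - (-3)·1.0000) / (7.1) = 1.3892
  z = (-11 - (-3.8)·-1.3636 - (3.1)·1.3892) / (7.9) = -2.5934
Iteration 2:
  x = (-8 - (-1.5)·1.3892 - (1)·-2.5934) / (5.5) = -0.6041
  y = (4 - (2.1)·-0.6041 - (-3)·-2.5934) / (7.1) = -0.3537
  z = (-11 - (-3.8)·-0.6041 - (3.1)·-0.3537) / (7.9) = -1.5442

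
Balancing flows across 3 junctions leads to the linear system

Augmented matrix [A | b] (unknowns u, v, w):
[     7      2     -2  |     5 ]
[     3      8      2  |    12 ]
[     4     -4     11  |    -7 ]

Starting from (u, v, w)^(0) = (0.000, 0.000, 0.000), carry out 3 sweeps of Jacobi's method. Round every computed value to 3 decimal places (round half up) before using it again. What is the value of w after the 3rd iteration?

Iteration 1:
  u = (5 - (2)·0.000 - (-2)·0.000) / (7) = 0.714
  v = (12 - (3)·0.000 - (2)·0.000) / (8) = 1.500
  w = (-7 - (4)·0.000 - (-4)·0.000) / (11) = -0.636
Iteration 2:
  u = (5 - (2)·1.500 - (-2)·-0.636) / (7) = 0.104
  v = (12 - (3)·0.714 - (2)·-0.636) / (8) = 1.391
  w = (-7 - (4)·0.714 - (-4)·1.500) / (11) = -0.351
Iteration 3:
  u = (5 - (2)·1.391 - (-2)·-0.351) / (7) = 0.217
  v = (12 - (3)·0.104 - (2)·-0.351) / (8) = 1.549
  w = (-7 - (4)·0.104 - (-4)·1.391) / (11) = -0.168

-0.168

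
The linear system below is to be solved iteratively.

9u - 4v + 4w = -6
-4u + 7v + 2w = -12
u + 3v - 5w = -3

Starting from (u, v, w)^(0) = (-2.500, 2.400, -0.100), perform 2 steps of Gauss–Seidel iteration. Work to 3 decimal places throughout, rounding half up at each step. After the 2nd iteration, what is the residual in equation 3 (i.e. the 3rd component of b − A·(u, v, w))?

Iteration 1:
  u = (-6 - (-4)·2.400 - (4)·-0.100) / (9) = 0.444
  v = (-12 - (-4)·0.444 - (2)·-0.100) / (7) = -1.432
  w = (-3 - (1)·0.444 - (3)·-1.432) / (-5) = -0.170
Iteration 2:
  u = (-6 - (-4)·-1.432 - (4)·-0.170) / (9) = -1.228
  v = (-12 - (-4)·-1.228 - (2)·-0.170) / (7) = -2.367
  w = (-3 - (1)·-1.228 - (3)·-2.367) / (-5) = -1.066
Residual b − A·x = (-0.152, 1.789, -0.001)

-0.001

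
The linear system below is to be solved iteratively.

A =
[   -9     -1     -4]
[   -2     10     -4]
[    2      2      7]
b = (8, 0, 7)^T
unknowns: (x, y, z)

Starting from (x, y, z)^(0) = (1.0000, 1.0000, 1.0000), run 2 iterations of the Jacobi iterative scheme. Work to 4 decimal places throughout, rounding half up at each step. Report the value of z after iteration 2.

Iteration 1:
  x = (8 - (-1)·1.0000 - (-4)·1.0000) / (-9) = -1.4444
  y = (0 - (-2)·1.0000 - (-4)·1.0000) / (10) = 0.6000
  z = (7 - (2)·1.0000 - (2)·1.0000) / (7) = 0.4286
Iteration 2:
  x = (8 - (-1)·0.6000 - (-4)·0.4286) / (-9) = -1.1460
  y = (0 - (-2)·-1.4444 - (-4)·0.4286) / (10) = -0.1174
  z = (7 - (2)·-1.4444 - (2)·0.6000) / (7) = 1.2413

1.2413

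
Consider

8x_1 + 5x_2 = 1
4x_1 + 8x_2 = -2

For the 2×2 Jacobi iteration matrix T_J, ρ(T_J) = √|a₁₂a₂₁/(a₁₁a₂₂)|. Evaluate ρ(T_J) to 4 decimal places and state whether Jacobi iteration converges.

a₁₂a₂₁/(a₁₁a₂₂) = (5)·(4) / ((8)·(8)) = 0.312500
ρ = √|0.312500| = √0.312500 = 0.5590
ρ < 1, so Jacobi converges

0.5590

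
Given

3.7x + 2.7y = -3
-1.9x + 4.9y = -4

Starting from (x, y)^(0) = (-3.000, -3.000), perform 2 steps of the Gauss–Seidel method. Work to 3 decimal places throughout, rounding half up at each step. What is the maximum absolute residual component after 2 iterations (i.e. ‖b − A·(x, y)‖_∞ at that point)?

Iteration 1:
  x = (-3 - (2.7)·-3.000) / (3.7) = 1.378
  y = (-4 - (-1.9)·1.378) / (4.9) = -0.282
Iteration 2:
  x = (-3 - (2.7)·-0.282) / (3.7) = -0.605
  y = (-4 - (-1.9)·-0.605) / (4.9) = -1.051
Residual b − A·x = (2.076, 0.000); ∞-norm = 2.076

2.076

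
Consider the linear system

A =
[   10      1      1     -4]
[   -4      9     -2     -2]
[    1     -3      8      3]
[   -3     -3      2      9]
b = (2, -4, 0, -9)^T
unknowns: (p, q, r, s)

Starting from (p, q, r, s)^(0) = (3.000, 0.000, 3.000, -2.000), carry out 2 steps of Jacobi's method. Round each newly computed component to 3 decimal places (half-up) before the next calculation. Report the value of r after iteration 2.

0.779

Iteration 1:
  p = (2 - (1)·0.000 - (1)·3.000 - (-4)·-2.000) / (10) = -0.900
  q = (-4 - (-4)·3.000 - (-2)·3.000 - (-2)·-2.000) / (9) = 1.111
  r = (0 - (1)·3.000 - (-3)·0.000 - (3)·-2.000) / (8) = 0.375
  s = (-9 - (-3)·3.000 - (-3)·0.000 - (2)·3.000) / (9) = -0.667
Iteration 2:
  p = (2 - (1)·1.111 - (1)·0.375 - (-4)·-0.667) / (10) = -0.215
  q = (-4 - (-4)·-0.900 - (-2)·0.375 - (-2)·-0.667) / (9) = -0.909
  r = (0 - (1)·-0.900 - (-3)·1.111 - (3)·-0.667) / (8) = 0.779
  s = (-9 - (-3)·-0.900 - (-3)·1.111 - (2)·0.375) / (9) = -1.013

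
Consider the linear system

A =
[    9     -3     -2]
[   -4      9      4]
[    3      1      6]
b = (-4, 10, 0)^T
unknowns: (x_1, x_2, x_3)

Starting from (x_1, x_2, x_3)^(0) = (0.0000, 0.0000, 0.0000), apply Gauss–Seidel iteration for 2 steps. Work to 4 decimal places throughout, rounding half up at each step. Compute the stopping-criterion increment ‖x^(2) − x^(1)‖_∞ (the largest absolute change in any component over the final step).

Iteration 1:
  x_1 = (-4 - (-3)·0.0000 - (-2)·0.0000) / (9) = -0.4444
  x_2 = (10 - (-4)·-0.4444 - (4)·0.0000) / (9) = 0.9136
  x_3 = (0 - (3)·-0.4444 - (1)·0.9136) / (6) = 0.0699
Iteration 2:
  x_1 = (-4 - (-3)·0.9136 - (-2)·0.0699) / (9) = -0.1244
  x_2 = (10 - (-4)·-0.1244 - (4)·0.0699) / (9) = 1.0248
  x_3 = (0 - (3)·-0.1244 - (1)·1.0248) / (6) = -0.1086
Change: (0.3200, 0.1112, -0.1785) → max |·| = 0.3200

0.3200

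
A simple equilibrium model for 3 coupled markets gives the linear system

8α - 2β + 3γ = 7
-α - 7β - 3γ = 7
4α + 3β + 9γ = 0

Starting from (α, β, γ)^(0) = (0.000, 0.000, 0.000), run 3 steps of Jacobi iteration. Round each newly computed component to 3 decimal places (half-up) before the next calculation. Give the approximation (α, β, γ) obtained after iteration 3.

Iteration 1:
  α = (7 - (-2)·0.000 - (3)·0.000) / (8) = 0.875
  β = (7 - (-1)·0.000 - (-3)·0.000) / (-7) = -1.000
  γ = (0 - (4)·0.000 - (3)·0.000) / (9) = 0.000
Iteration 2:
  α = (7 - (-2)·-1.000 - (3)·0.000) / (8) = 0.625
  β = (7 - (-1)·0.875 - (-3)·0.000) / (-7) = -1.125
  γ = (0 - (4)·0.875 - (3)·-1.000) / (9) = -0.056
Iteration 3:
  α = (7 - (-2)·-1.125 - (3)·-0.056) / (8) = 0.615
  β = (7 - (-1)·0.625 - (-3)·-0.056) / (-7) = -1.065
  γ = (0 - (4)·0.625 - (3)·-1.125) / (9) = 0.097

(0.615, -1.065, 0.097)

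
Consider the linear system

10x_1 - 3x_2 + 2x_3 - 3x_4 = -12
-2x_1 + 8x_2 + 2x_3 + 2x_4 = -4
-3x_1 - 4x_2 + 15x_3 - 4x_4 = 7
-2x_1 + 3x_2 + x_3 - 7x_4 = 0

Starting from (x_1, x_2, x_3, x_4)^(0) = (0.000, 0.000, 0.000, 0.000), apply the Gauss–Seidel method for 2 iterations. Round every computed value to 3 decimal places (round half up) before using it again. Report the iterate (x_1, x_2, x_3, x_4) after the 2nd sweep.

(-1.442, -0.864, -0.052, 0.034)

Iteration 1:
  x_1 = (-12 - (-3)·0.000 - (2)·0.000 - (-3)·0.000) / (10) = -1.200
  x_2 = (-4 - (-2)·-1.200 - (2)·0.000 - (2)·0.000) / (8) = -0.800
  x_3 = (7 - (-3)·-1.200 - (-4)·-0.800 - (-4)·0.000) / (15) = 0.013
  x_4 = (0 - (-2)·-1.200 - (3)·-0.800 - (1)·0.013) / (-7) = 0.002
Iteration 2:
  x_1 = (-12 - (-3)·-0.800 - (2)·0.013 - (-3)·0.002) / (10) = -1.442
  x_2 = (-4 - (-2)·-1.442 - (2)·0.013 - (2)·0.002) / (8) = -0.864
  x_3 = (7 - (-3)·-1.442 - (-4)·-0.864 - (-4)·0.002) / (15) = -0.052
  x_4 = (0 - (-2)·-1.442 - (3)·-0.864 - (1)·-0.052) / (-7) = 0.034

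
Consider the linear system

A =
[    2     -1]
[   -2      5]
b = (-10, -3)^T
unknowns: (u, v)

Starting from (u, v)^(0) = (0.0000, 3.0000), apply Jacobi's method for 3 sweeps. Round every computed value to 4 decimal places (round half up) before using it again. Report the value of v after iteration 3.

Iteration 1:
  u = (-10 - (-1)·3.0000) / (2) = -3.5000
  v = (-3 - (-2)·0.0000) / (5) = -0.6000
Iteration 2:
  u = (-10 - (-1)·-0.6000) / (2) = -5.3000
  v = (-3 - (-2)·-3.5000) / (5) = -2.0000
Iteration 3:
  u = (-10 - (-1)·-2.0000) / (2) = -6.0000
  v = (-3 - (-2)·-5.3000) / (5) = -2.7200

-2.7200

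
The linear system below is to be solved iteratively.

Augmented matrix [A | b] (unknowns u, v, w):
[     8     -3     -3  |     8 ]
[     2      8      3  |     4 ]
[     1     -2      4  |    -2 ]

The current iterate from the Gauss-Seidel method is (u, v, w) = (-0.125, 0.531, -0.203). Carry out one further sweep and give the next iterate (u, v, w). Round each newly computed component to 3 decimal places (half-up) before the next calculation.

One sweep:
  u = (8 - (-3)·0.531 - (-3)·-0.203) / (8) = 1.123
  v = (4 - (2)·1.123 - (3)·-0.203) / (8) = 0.295
  w = (-2 - (1)·1.123 - (-2)·0.295) / (4) = -0.633

(1.123, 0.295, -0.633)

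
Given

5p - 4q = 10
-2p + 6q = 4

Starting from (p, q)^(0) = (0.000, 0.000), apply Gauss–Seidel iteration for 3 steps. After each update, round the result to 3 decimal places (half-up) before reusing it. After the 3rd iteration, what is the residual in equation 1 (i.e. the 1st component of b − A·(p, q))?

Iteration 1:
  p = (10 - (-4)·0.000) / (5) = 2.000
  q = (4 - (-2)·2.000) / (6) = 1.333
Iteration 2:
  p = (10 - (-4)·1.333) / (5) = 3.066
  q = (4 - (-2)·3.066) / (6) = 1.689
Iteration 3:
  p = (10 - (-4)·1.689) / (5) = 3.351
  q = (4 - (-2)·3.351) / (6) = 1.784
Residual b − A·x = (0.381, -0.002)

0.381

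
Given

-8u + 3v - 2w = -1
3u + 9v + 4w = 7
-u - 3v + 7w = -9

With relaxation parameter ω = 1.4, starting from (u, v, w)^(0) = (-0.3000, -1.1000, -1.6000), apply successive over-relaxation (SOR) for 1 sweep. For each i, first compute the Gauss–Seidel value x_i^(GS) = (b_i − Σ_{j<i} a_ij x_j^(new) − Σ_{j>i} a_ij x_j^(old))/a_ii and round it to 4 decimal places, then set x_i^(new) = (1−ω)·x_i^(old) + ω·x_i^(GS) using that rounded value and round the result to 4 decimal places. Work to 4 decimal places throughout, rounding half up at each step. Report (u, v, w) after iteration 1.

Iteration 1:
  u: GS value = (-1 - (3)·-1.1000 - (-2)·-1.6000) / (-8) = 0.1125;  u ← (1−ω)·-0.3000 + ω·0.1125 = 0.2775
  v: GS value = (7 - (3)·0.2775 - (4)·-1.6000) / (9) = 1.3964;  v ← (1−ω)·-1.1000 + ω·1.3964 = 2.3950
  w: GS value = (-9 - (-1)·0.2775 - (-3)·2.3950) / (7) = -0.2196;  w ← (1−ω)·-1.6000 + ω·-0.2196 = 0.3326

(0.2775, 2.3950, 0.3326)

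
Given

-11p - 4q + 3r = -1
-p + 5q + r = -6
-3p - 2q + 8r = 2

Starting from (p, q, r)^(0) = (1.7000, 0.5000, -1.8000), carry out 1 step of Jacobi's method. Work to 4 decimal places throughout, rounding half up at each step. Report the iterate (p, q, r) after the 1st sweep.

(-0.5818, -0.5000, 1.0125)

Iteration 1:
  p = (-1 - (-4)·0.5000 - (3)·-1.8000) / (-11) = -0.5818
  q = (-6 - (-1)·1.7000 - (1)·-1.8000) / (5) = -0.5000
  r = (2 - (-3)·1.7000 - (-2)·0.5000) / (8) = 1.0125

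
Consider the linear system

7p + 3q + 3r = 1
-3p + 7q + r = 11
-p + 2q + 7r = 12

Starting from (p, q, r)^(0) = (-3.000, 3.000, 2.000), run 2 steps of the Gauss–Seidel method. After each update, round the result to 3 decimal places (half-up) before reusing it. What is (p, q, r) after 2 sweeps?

Iteration 1:
  p = (1 - (3)·3.000 - (3)·2.000) / (7) = -2.000
  q = (11 - (-3)·-2.000 - (1)·2.000) / (7) = 0.429
  r = (12 - (-1)·-2.000 - (2)·0.429) / (7) = 1.306
Iteration 2:
  p = (1 - (3)·0.429 - (3)·1.306) / (7) = -0.601
  q = (11 - (-3)·-0.601 - (1)·1.306) / (7) = 1.127
  r = (12 - (-1)·-0.601 - (2)·1.127) / (7) = 1.306

(-0.601, 1.127, 1.306)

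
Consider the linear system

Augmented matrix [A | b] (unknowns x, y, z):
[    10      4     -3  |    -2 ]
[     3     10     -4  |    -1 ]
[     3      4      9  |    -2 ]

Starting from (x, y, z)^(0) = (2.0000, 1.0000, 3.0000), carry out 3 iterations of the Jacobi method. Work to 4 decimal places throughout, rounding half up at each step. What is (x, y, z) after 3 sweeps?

Iteration 1:
  x = (-2 - (4)·1.0000 - (-3)·3.0000) / (10) = 0.3000
  y = (-1 - (3)·2.0000 - (-4)·3.0000) / (10) = 0.5000
  z = (-2 - (3)·2.0000 - (4)·1.0000) / (9) = -1.3333
Iteration 2:
  x = (-2 - (4)·0.5000 - (-3)·-1.3333) / (10) = -0.8000
  y = (-1 - (3)·0.3000 - (-4)·-1.3333) / (10) = -0.7233
  z = (-2 - (3)·0.3000 - (4)·0.5000) / (9) = -0.5444
Iteration 3:
  x = (-2 - (4)·-0.7233 - (-3)·-0.5444) / (10) = -0.0740
  y = (-1 - (3)·-0.8000 - (-4)·-0.5444) / (10) = -0.0778
  z = (-2 - (3)·-0.8000 - (4)·-0.7233) / (9) = 0.3659

(-0.0740, -0.0778, 0.3659)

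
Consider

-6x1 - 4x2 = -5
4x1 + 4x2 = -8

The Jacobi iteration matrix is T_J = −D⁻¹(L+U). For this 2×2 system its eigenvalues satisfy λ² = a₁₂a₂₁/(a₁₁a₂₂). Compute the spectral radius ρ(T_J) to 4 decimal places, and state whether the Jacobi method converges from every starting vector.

a₁₂a₂₁/(a₁₁a₂₂) = (-4)·(4) / ((-6)·(4)) = 0.666667
ρ = √|0.666667| = √0.666667 = 0.8165
ρ < 1, so Jacobi converges

0.8165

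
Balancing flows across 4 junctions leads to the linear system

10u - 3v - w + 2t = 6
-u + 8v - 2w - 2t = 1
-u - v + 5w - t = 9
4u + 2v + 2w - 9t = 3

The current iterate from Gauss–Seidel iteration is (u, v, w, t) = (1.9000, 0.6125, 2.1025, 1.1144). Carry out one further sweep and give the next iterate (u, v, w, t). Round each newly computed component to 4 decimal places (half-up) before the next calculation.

One sweep:
  u = (6 - (-3)·0.6125 - (-1)·2.1025 - (2)·1.1144) / (10) = 0.7711
  v = (1 - (-1)·0.7711 - (-2)·2.1025 - (-2)·1.1144) / (8) = 1.0256
  w = (9 - (-1)·0.7711 - (-1)·1.0256 - (-1)·1.1144) / (5) = 2.3822
  t = (3 - (4)·0.7711 - (2)·1.0256 - (2)·2.3822) / (-9) = 0.7667

(0.7711, 1.0256, 2.3822, 0.7667)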